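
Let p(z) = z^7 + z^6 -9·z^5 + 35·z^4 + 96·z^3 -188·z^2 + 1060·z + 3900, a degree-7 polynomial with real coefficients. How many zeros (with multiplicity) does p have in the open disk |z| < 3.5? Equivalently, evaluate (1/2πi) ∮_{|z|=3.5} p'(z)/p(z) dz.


The zeros of p are: (-3 + 1i), (-3 - 1i), (3 + 2i), (3 - 2i), (1 + 3i), (1 - 3i), -3.
Their magnitudes are: 3.162, 3.162, 3.606, 3.606, 3.162, 3.162, 3.
Zeros with |z| < R = 3.5: (-3 + 1i), (-3 - 1i), (1 + 3i), (1 - 3i), -3.
Count = 5.
By the argument principle, (1/2πi) ∮_{|z|=R} p'(z)/p(z) dz equals exactly this count.

Number of zeros inside |z| < 3.5: 5.


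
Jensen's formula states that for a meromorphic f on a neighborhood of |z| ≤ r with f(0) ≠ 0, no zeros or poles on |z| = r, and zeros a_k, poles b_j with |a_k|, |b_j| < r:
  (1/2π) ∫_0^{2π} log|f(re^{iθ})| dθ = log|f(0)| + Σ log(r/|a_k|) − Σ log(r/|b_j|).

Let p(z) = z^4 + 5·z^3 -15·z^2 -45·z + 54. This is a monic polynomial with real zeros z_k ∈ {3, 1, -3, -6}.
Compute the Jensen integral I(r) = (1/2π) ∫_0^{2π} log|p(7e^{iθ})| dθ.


Zeros: -6, -3, 1, 3; r = 7.
Inside |z| < r: -6, -3, 1, 3. Outside (|z| ≥ r): ∅.
p(0) = 54, so log|p(0)| = log(54) = 3.9890.
Apply Jensen: I(r) = log|p(0)| + Σ_k log(r/|z_k|), summed over zeros inside |z| < r.
  log(r/|z_k|) for z_k = 3: log(7/3) = 0.8473
  log(r/|z_k|) for z_k = 1: log(7/1) = 1.9459
  log(r/|z_k|) for z_k = -3: log(7/3) = 0.8473
  log(r/|z_k|) for z_k = -6: log(7/6) = 0.1542
Sum over inside zeros: 3.7947.
I(r) = log|p(0)| + (inside sum) = 3.9890 + 3.7947 = 7.7836.
Closed form (all zeros inside, monic): I(r) = n·log(r) = 4·log(7) = 7.7836. ✓

I(r) ≈ 7.7836.


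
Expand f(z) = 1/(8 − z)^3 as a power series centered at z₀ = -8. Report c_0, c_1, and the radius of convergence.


Let w = z − z₀, so z = z₀ + w.
Then 8 − z = 8 − (z₀ + w) = (8 − z₀) − w = 16 − w.
f(z) = 1/(16 − w)^3 = (1/(16)^3) · (1 − w/(16))^{−3}.
By the binomial series (1−u)^{−3} = Σ_{n≥0} C(n+2, 2) u^n for |u|<1, with u = w/(16):
  c_n = C(n+2, 2) / (16)^(n+3).
  c_0 = 1/(16)^3 = 1/4096.
  c_1 = 3/(16)^4 = 3/65536.
The series is valid for |w/d| < 1, i.e. |z − z₀| < |d|.
Radius of convergence: R = |8 − z₀| = |16| = 16 (distance from z₀ to the singularity z = 8).

c_0 = 1/4096, c_1 = 3/65536; R = 16.


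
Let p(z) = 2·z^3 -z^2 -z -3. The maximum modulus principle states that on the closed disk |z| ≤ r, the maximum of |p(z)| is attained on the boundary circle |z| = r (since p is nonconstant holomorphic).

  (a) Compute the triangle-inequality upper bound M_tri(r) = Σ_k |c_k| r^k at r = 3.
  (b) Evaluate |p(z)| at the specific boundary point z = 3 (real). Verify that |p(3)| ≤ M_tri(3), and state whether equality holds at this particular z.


Coefficients: c_0 = -3, c_1 = -1, c_2 = -1, c_3 = 2. Radius r = 3.
Part (a). Triangle bound: M_tri(r) = Σ_k |c_k| r^k
  = |-3|·3^0 + |-1|·3^1 + |-1|·3^2 + |2|·3^3
  = 3 + 3 + 9 + 54 = 69.
This bounds M(r) := max_{|z|=r} |p(z)| from above; equality holds iff all terms c_k z^k can be made to align in phase at a single z on |z|=r.
Part (b). At z = 3 (real, on the circle |z| = r):
  p(3) = (-3)·3^0 + (-1)·3^1 + (-1)·3^2 + (2)·3^3 = 39.
  |p(3)| = 39.
Check: |p(3)| = 39 ≤ 69 = M_tri(3). ✓ Equality does not hold at z = 3 (the coefficients have mixed signs, so the terms do not all align in phase there).

M_tri(3) = 69; |p(3)| = 39; equality at z=3: no.


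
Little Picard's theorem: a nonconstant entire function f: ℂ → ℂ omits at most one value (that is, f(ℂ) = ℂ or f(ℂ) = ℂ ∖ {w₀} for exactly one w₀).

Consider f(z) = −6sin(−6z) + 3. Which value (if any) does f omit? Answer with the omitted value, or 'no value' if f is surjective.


Little Picard bounds the complement of f(ℂ) to at most one point.
sin is entire and surjective onto ℂ: for every w ∈ ℂ, sin(ζ) = w has a solution ζ ∈ ℂ (e.g., via the complex inverse arcsin). With ζ = −6z this gives z = ζ/(-6). Then -6·sin(−6z) takes every value in -6·ℂ = ℂ, and adding 3 is a bijection of ℂ. So f is surjective and omits no value. (Note: only on the real line is sin bounded by [−1, 1].)

Omitted value: no value.


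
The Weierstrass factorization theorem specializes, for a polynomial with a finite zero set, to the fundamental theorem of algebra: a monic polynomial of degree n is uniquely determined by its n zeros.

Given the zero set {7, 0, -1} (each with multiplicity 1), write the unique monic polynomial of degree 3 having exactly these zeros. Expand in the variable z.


The polynomial is p(z) = ∏_{α ∈ S} (z − α), where S = {7, 0, -1}.
Expanding the product yields: p(z) = z^3 -6·z^2 -7·z.
The resulting polynomial has degree 3 and real coefficients as required.

p(z) = z^3 -6·z^2 -7·z.


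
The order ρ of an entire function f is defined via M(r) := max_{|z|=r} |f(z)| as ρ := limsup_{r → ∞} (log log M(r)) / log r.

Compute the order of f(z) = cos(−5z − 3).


cos(w) is a linear combination of e^{iw} and e^{−iw} (or e^w, e^{−w} in the hyperbolic case), so |cos(w)| ≤ e^{|w|}. With w = −5z − 3, |w| ≤ 5|z| + 3 = 5r + 3 on |z| = r, giving M(r) ≤ e^{5r + 3}, so ρ ≤ 1. On a suitable ray (z = it for sin/cos; z = t for sinh/cosh, t real → ∞), |cos(−5z − 3)| grows like e^{5|t|}/2, so ρ ≥ 1. Hence ρ = 1.
Therefore ρ = 1.

Order ρ = 1.


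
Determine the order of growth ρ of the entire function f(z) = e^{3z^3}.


|e^{3z^3}| = e^{Re(3·z^3) + 0} ≤ e^{3|z|^3 + 0} = e^{3r^3 + 0} on |z| = r, so ρ ≤ 3. Choosing z on |z|=r so that 3·z^3 is real positive (always possible by picking arg z appropriately) gives |f(z)| = e^{3r^3 + 0}, matching the bound. The additive constant 0 does not affect log log M(r) ~ 3·log r. Hence ρ = 3.
Therefore ρ = 3.

Order ρ = 3.


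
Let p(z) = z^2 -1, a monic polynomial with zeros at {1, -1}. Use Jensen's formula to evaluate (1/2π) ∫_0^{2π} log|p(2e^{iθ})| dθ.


Zeros: -1, 1; r = 2.
Inside |z| < r: -1, 1. Outside (|z| ≥ r): ∅.
p(0) = -1, so log|p(0)| = log(1) = 0.0000.
Apply Jensen: I(r) = log|p(0)| + Σ_k log(r/|z_k|), summed over zeros inside |z| < r.
  log(r/|z_k|) for z_k = 1: log(2/1) = 0.6931
  log(r/|z_k|) for z_k = -1: log(2/1) = 0.6931
Sum over inside zeros: 1.3863.
I(r) = log|p(0)| + (inside sum) = 0.0000 + 1.3863 = 1.3863.
Closed form (all zeros inside, monic): I(r) = n·log(r) = 2·log(2) = 1.3863. ✓

I(r) ≈ 1.3863.


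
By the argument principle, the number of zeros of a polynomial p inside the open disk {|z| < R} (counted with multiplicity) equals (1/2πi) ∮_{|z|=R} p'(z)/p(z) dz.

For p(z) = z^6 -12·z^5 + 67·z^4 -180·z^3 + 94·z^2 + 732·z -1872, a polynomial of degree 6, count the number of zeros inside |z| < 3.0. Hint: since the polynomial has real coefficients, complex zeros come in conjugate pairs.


The zeros of p are: -2, 4, (2 + 3i), (2 - 3i), (3 + 3i), (3 - 3i).
Their magnitudes are: 2, 4, 3.606, 3.606, 4.243, 4.243.
Zeros with |z| < R = 3.0: -2.
Count = 1.
By the argument principle, (1/2πi) ∮_{|z|=R} p'(z)/p(z) dz equals exactly this count.

Number of zeros inside |z| < 3.0: 1.


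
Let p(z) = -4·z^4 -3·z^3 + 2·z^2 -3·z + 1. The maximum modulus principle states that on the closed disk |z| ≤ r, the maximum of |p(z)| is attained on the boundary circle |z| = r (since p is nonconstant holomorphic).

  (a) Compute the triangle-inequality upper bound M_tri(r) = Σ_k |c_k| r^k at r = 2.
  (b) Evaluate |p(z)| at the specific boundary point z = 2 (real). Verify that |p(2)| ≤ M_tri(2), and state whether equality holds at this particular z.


Coefficients: c_0 = 1, c_1 = -3, c_2 = 2, c_3 = -3, c_4 = -4. Radius r = 2.
Part (a). Triangle bound: M_tri(r) = Σ_k |c_k| r^k
  = |1|·2^0 + |-3|·2^1 + |2|·2^2 + |-3|·2^3 + |-4|·2^4
  = 1 + 6 + 8 + 24 + 64 = 103.
This bounds M(r) := max_{|z|=r} |p(z)| from above; equality holds iff all terms c_k z^k can be made to align in phase at a single z on |z|=r.
Part (b). At z = 2 (real, on the circle |z| = r):
  p(2) = (1)·2^0 + (-3)·2^1 + (2)·2^2 + (-3)·2^3 + (-4)·2^4 = -85.
  |p(2)| = 85.
Check: |p(2)| = 85 ≤ 103 = M_tri(2). ✓ Equality does not hold at z = 2 (the coefficients have mixed signs, so the terms do not all align in phase there).

M_tri(2) = 103; |p(2)| = 85; equality at z=2: no.


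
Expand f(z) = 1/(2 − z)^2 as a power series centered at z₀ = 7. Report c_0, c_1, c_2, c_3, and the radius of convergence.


Let w = z − z₀, so z = z₀ + w.
Then 2 − z = 2 − (z₀ + w) = (2 − z₀) − w = -5 − w.
f(z) = 1/(-5 − w)^2 = (1/(-5)^2) · (1 − w/(-5))^{−2}.
By the binomial series (1−u)^{−2} = Σ_{n≥0} C(n+1, 1) u^n for |u|<1, with u = w/(-5):
  c_n = C(n+1, 1) / (-5)^(n+2).
  c_0 = 1/(-5)^2 = 1/25.
  c_1 = 2/(-5)^3 = -2/125.
  c_2 = 3/(-5)^4 = 3/625.
  c_3 = 4/(-5)^5 = -4/3125.
The series is valid for |w/d| < 1, i.e. |z − z₀| < |d|.
Radius of convergence: R = |2 − z₀| = |-5| = 5 (distance from z₀ to the singularity z = 2).

c_0 = 1/25, c_1 = -2/125, c_2 = 3/625, c_3 = -4/3125; R = 5.


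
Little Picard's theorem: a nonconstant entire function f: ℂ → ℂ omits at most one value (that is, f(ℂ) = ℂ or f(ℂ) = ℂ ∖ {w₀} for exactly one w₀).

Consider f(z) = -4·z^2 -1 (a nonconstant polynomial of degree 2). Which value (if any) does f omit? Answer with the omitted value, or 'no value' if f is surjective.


Little Picard bounds the complement of f(ℂ) to at most one point.
For every w ∈ ℂ, the equation p(z) − w = 0 is a nonconstant polynomial in z and hence has at least one root by the fundamental theorem of algebra. So p is surjective onto ℂ, omitting no value.

Omitted value: no value.


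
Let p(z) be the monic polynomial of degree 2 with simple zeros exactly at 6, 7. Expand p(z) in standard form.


The polynomial is p(z) = ∏_{α ∈ S} (z − α), where S = {6, 7}.
Expanding the product yields: p(z) = z^2 -13·z + 42.
The resulting polynomial has degree 2 and real coefficients as required.

p(z) = z^2 -13·z + 42.


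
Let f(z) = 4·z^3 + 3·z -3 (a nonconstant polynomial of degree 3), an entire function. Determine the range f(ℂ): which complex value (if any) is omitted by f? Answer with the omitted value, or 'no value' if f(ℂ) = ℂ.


Little Picard bounds the complement of f(ℂ) to at most one point.
For every w ∈ ℂ, the equation p(z) − w = 0 is a nonconstant polynomial in z and hence has at least one root by the fundamental theorem of algebra. So p is surjective onto ℂ, omitting no value.

Omitted value: no value.


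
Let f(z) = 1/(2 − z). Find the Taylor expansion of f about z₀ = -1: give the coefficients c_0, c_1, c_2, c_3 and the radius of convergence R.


Let w = z − z₀, so z = z₀ + w.
Then 2 − z = 2 − (z₀ + w) = (2 − z₀) − w = 3 − w.
f(z) = 1/(3 − w) = (1/(3)) · 1/(1 − w/(3)) = Σ_{n≥0} w^n / (3)^(n+1).
So c_n = 1/(3)^(n+1):
  c_0 = 1/(3)^1 = 1/3.
  c_1 = 1/(3)^2 = 1/9.
  c_2 = 1/(3)^3 = 1/27.
  c_3 = 1/(3)^4 = 1/81.
The series is valid for |w/d| < 1, i.e. |z − z₀| < |d|.
Radius of convergence: R = |2 − z₀| = |3| = 3 (distance from z₀ to the singularity z = 2).

c_0 = 1/3, c_1 = 1/9, c_2 = 1/27, c_3 = 1/81; R = 3.


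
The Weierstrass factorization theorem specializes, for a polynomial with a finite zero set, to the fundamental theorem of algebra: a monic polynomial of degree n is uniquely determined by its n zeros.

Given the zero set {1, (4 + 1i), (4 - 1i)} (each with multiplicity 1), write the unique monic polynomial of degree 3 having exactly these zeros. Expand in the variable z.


The polynomial is p(z) = ∏_{α ∈ S} (z − α), where S = {1, (4 + 1i), (4 - 1i)}.
Expanding the product yields: p(z) = z^3 -9·z^2 + 25·z -17.
Note conjugate pairs combine to real quadratics: (z − (4+1i))(z − (4−1i)) = z² − 8z + 17.
The resulting polynomial has degree 3 and real coefficients as required.

p(z) = z^3 -9·z^2 + 25·z -17.


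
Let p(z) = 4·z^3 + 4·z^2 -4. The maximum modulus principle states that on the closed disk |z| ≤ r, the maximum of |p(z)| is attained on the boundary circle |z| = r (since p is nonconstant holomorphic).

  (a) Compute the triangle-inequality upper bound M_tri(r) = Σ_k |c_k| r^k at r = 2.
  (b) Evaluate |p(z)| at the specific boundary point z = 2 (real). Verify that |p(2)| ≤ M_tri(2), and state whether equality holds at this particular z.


Coefficients: c_0 = -4, c_1 = 0, c_2 = 4, c_3 = 4. Radius r = 2.
Part (a). Triangle bound: M_tri(r) = Σ_k |c_k| r^k
  = |-4|·2^0 + |0|·2^1 + |4|·2^2 + |4|·2^3
  = 4 + 0 + 16 + 32 = 52.
This bounds M(r) := max_{|z|=r} |p(z)| from above; equality holds iff all terms c_k z^k can be made to align in phase at a single z on |z|=r.
Part (b). At z = 2 (real, on the circle |z| = r):
  p(2) = (-4)·2^0 + (0)·2^1 + (4)·2^2 + (4)·2^3 = 44.
  |p(2)| = 44.
Check: |p(2)| = 44 ≤ 52 = M_tri(2). ✓ Equality does not hold at z = 2 (the coefficients have mixed signs, so the terms do not all align in phase there).

M_tri(2) = 52; |p(2)| = 44; equality at z=2: no.


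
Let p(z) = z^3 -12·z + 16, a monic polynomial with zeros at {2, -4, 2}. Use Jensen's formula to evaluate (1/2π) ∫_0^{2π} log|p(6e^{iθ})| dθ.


Zeros: -4, 2, 2; r = 6.
Inside |z| < r: -4, 2, 2. Outside (|z| ≥ r): ∅.
p(0) = 16, so log|p(0)| = log(16) = 2.7726.
Apply Jensen: I(r) = log|p(0)| + Σ_k log(r/|z_k|), summed over zeros inside |z| < r.
  log(r/|z_k|) for z_k = 2: log(6/2) = 1.0986
  log(r/|z_k|) for z_k = -4: log(6/4) = 0.4055
  log(r/|z_k|) for z_k = 2: log(6/2) = 1.0986
Sum over inside zeros: 2.6027.
I(r) = log|p(0)| + (inside sum) = 2.7726 + 2.6027 = 5.3753.
Closed form (all zeros inside, monic): I(r) = n·log(r) = 3·log(6) = 5.3753. ✓

I(r) ≈ 5.3753.


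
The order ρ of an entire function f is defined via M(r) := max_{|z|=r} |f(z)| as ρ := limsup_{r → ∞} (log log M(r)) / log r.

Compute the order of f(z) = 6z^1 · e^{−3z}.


M(r) = max_{|z|=r} |6|·|z|^1·|e^{−3z}| = 6·r^1 · e^{3r^1} (the factors attain their maxima compatibly on |z|=r). Then log M(r) = log 6 + 1·log r + 3r^1, dominated by the last term, so log log M(r) ~ 1·log r. The polynomial factor 6z^1 contributes only a log r term and does not affect the order. ρ = 1.
Therefore ρ = 1.

Order ρ = 1.


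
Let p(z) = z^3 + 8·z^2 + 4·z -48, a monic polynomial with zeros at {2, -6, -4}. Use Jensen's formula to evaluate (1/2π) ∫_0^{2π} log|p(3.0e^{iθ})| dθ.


Zeros: -6, -4, 2; r = 3.0.
Inside |z| < r: 2. Outside (|z| ≥ r): -6, -4.
p(0) = -48, so log|p(0)| = log(48) = 3.8712.
Apply Jensen: I(r) = log|p(0)| + Σ_k log(r/|z_k|), summed over zeros inside |z| < r.
  log(r/|z_k|) for z_k = 2: log(3.0/2) = 0.4055
  Outside zeros (-6, -4) contribute nothing to the Jensen sum.
Sum over inside zeros: 0.4055.
I(r) = log|p(0)| + (inside sum) = 3.8712 + 0.4055 = 4.2767.
Note: since some zeros are outside |z| ≤ r, the simplified n·log(r) form does NOT apply — only the inside zeros contribute.

I(r) ≈ 4.2767.


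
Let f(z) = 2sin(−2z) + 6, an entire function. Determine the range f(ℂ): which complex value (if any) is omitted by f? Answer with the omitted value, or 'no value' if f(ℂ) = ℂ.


Little Picard bounds the complement of f(ℂ) to at most one point.
sin is entire and surjective onto ℂ: for every w ∈ ℂ, sin(ζ) = w has a solution ζ ∈ ℂ (e.g., via the complex inverse arcsin). With ζ = −2z this gives z = ζ/(-2). Then 2·sin(−2z) takes every value in 2·ℂ = ℂ, and adding 6 is a bijection of ℂ. So f is surjective and omits no value. (Note: only on the real line is sin bounded by [−1, 1].)

Omitted value: no value.


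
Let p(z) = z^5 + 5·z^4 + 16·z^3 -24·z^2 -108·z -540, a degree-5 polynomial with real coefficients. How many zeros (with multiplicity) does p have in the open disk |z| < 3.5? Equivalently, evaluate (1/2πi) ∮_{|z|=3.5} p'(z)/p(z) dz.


The zeros of p are: 3, (-1 + 3i), (-1 - 3i), (-3 + 3i), (-3 - 3i).
Their magnitudes are: 3, 3.162, 3.162, 4.243, 4.243.
Zeros with |z| < R = 3.5: 3, (-1 + 3i), (-1 - 3i).
Count = 3.
By the argument principle, (1/2πi) ∮_{|z|=R} p'(z)/p(z) dz equals exactly this count.

Number of zeros inside |z| < 3.5: 3.


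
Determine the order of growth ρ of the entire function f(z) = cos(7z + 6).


cos(w) is a linear combination of e^{iw} and e^{−iw} (or e^w, e^{−w} in the hyperbolic case), so |cos(w)| ≤ e^{|w|}. With w = 7z + 6, |w| ≤ 7|z| + 6 = 7r + 6 on |z| = r, giving M(r) ≤ e^{7r + 6}, so ρ ≤ 1. On a suitable ray (z = it for sin/cos; z = t for sinh/cosh, t real → ∞), |cos(7z + 6)| grows like e^{7|t|}/2, so ρ ≥ 1. Hence ρ = 1.
Therefore ρ = 1.

Order ρ = 1.


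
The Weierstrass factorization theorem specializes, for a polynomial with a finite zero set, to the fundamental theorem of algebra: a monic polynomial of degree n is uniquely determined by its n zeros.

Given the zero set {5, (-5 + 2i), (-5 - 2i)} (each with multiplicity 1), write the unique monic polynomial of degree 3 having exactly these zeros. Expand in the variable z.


The polynomial is p(z) = ∏_{α ∈ S} (z − α), where S = {5, (-5 + 2i), (-5 - 2i)}.
Expanding the product yields: p(z) = z^3 + 5·z^2 -21·z -145.
Note conjugate pairs combine to real quadratics: (z − (-5+2i))(z − (-5−2i)) = z² + 10z + 29.
The resulting polynomial has degree 3 and real coefficients as required.

p(z) = z^3 + 5·z^2 -21·z -145.


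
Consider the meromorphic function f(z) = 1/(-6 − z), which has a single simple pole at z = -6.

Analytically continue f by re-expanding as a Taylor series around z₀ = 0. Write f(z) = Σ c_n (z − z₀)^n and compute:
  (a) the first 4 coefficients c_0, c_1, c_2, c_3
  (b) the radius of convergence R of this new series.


Let w = z − z₀, so z = z₀ + w.
Then -6 − z = -6 − (z₀ + w) = (-6 − z₀) − w = -6 − w.
f(z) = 1/(-6 − w) = (1/(-6)) · 1/(1 − w/(-6)) = Σ_{n≥0} w^n / (-6)^(n+1).
So c_n = 1/(-6)^(n+1):
  c_0 = 1/(-6)^1 = -1/6.
  c_1 = 1/(-6)^2 = 1/36.
  c_2 = 1/(-6)^3 = -1/216.
  c_3 = 1/(-6)^4 = 1/1296.
The series is valid for |w/d| < 1, i.e. |z − z₀| < |d|.
Radius of convergence: R = |-6 − z₀| = |-6| = 6 (distance from z₀ to the singularity z = -6).

c_0 = -1/6, c_1 = 1/36, c_2 = -1/216, c_3 = 1/1296; R = 6.


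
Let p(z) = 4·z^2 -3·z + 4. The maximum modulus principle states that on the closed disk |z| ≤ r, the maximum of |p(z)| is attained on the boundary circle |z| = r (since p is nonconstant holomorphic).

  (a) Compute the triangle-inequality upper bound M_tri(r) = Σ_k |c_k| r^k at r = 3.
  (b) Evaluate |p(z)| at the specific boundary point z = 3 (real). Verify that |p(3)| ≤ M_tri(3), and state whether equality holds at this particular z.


Coefficients: c_0 = 4, c_1 = -3, c_2 = 4. Radius r = 3.
Part (a). Triangle bound: M_tri(r) = Σ_k |c_k| r^k
  = |4|·3^0 + |-3|·3^1 + |4|·3^2
  = 4 + 9 + 36 = 49.
This bounds M(r) := max_{|z|=r} |p(z)| from above; equality holds iff all terms c_k z^k can be made to align in phase at a single z on |z|=r.
Part (b). At z = 3 (real, on the circle |z| = r):
  p(3) = (4)·3^0 + (-3)·3^1 + (4)·3^2 = 31.
  |p(3)| = 31.
Check: |p(3)| = 31 ≤ 49 = M_tri(3). ✓ Equality does not hold at z = 3 (the coefficients have mixed signs, so the terms do not all align in phase there).

M_tri(3) = 49; |p(3)| = 31; equality at z=3: no.


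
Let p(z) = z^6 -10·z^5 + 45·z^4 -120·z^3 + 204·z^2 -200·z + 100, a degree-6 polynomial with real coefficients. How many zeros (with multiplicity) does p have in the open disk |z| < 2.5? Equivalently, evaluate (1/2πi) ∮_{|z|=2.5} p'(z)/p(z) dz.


The zeros of p are: (3 + 1i), (3 - 1i), (1 + 2i), (1 - 2i), (1 + 1i), (1 - 1i).
Their magnitudes are: 3.162, 3.162, 2.236, 2.236, 1.414, 1.414.
Zeros with |z| < R = 2.5: (1 + 2i), (1 - 2i), (1 + 1i), (1 - 1i).
Count = 4.
By the argument principle, (1/2πi) ∮_{|z|=R} p'(z)/p(z) dz equals exactly this count.

Number of zeros inside |z| < 2.5: 4.


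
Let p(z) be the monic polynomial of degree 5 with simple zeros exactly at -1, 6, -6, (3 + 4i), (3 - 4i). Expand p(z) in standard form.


The polynomial is p(z) = ∏_{α ∈ S} (z − α), where S = {-1, 6, -6, (3 + 4i), (3 - 4i)}.
Expanding the product yields: p(z) = z^5 -5·z^4 -17·z^3 + 205·z^2 -684·z -900.
Note conjugate pairs combine to real quadratics: (z − (3+4i))(z − (3−4i)) = z² − 6z + 25.
The resulting polynomial has degree 5 and real coefficients as required.

p(z) = z^5 -5·z^4 -17·z^3 + 205·z^2 -684·z -900.


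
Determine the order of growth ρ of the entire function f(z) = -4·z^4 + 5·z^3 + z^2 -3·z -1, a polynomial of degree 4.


|f(z)| ≤ Σ|c_k|·r^k = O(r^4) as r → ∞. Polynomial growth is O(e^{r^ε}) for every ε > 0 (since r^4/e^{r^ε} → 0), so ρ ≤ ε for all ε > 0, i.e. ρ = 0. Every nonconstant polynomial has order 0.
Therefore ρ = 0.

Order ρ = 0.


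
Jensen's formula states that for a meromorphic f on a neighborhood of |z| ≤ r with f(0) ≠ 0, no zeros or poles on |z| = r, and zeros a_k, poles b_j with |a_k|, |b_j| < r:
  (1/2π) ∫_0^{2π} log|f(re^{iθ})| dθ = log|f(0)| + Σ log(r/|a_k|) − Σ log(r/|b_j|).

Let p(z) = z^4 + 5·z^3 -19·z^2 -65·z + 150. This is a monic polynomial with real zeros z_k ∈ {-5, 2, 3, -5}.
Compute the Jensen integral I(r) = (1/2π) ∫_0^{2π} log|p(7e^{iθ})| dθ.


Zeros: -5, -5, 2, 3; r = 7.
Inside |z| < r: -5, -5, 2, 3. Outside (|z| ≥ r): ∅.
p(0) = 150, so log|p(0)| = log(150) = 5.0106.
Apply Jensen: I(r) = log|p(0)| + Σ_k log(r/|z_k|), summed over zeros inside |z| < r.
  log(r/|z_k|) for z_k = -5: log(7/5) = 0.3365
  log(r/|z_k|) for z_k = 2: log(7/2) = 1.2528
  log(r/|z_k|) for z_k = 3: log(7/3) = 0.8473
  log(r/|z_k|) for z_k = -5: log(7/5) = 0.3365
Sum over inside zeros: 2.7730.
I(r) = log|p(0)| + (inside sum) = 5.0106 + 2.7730 = 7.7836.
Closed form (all zeros inside, monic): I(r) = n·log(r) = 4·log(7) = 7.7836. ✓

I(r) ≈ 7.7836.


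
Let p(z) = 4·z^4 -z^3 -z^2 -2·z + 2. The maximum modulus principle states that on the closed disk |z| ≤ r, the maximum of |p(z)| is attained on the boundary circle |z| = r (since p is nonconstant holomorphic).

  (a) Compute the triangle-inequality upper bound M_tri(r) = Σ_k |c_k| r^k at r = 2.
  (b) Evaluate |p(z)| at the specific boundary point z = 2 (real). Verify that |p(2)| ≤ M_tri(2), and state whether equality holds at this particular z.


Coefficients: c_0 = 2, c_1 = -2, c_2 = -1, c_3 = -1, c_4 = 4. Radius r = 2.
Part (a). Triangle bound: M_tri(r) = Σ_k |c_k| r^k
  = |2|·2^0 + |-2|·2^1 + |-1|·2^2 + |-1|·2^3 + |4|·2^4
  = 2 + 4 + 4 + 8 + 64 = 82.
This bounds M(r) := max_{|z|=r} |p(z)| from above; equality holds iff all terms c_k z^k can be made to align in phase at a single z on |z|=r.
Part (b). At z = 2 (real, on the circle |z| = r):
  p(2) = (2)·2^0 + (-2)·2^1 + (-1)·2^2 + (-1)·2^3 + (4)·2^4 = 50.
  |p(2)| = 50.
Check: |p(2)| = 50 ≤ 82 = M_tri(2). ✓ Equality does not hold at z = 2 (the coefficients have mixed signs, so the terms do not all align in phase there).

M_tri(2) = 82; |p(2)| = 50; equality at z=2: no.


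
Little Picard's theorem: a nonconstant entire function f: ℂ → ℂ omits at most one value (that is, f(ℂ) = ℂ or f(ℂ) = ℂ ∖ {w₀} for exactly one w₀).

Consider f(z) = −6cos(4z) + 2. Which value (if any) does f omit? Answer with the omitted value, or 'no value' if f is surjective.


Little Picard bounds the complement of f(ℂ) to at most one point.
cos is entire and surjective onto ℂ: for every w ∈ ℂ, cos(ζ) = w has a solution ζ ∈ ℂ (e.g., via the complex inverse arccos). With ζ = 4z this gives z = ζ/(4). Then -6·cos(4z) takes every value in -6·ℂ = ℂ, and adding 2 is a bijection of ℂ. So f is surjective and omits no value. (Note: only on the real line is cos bounded by [−1, 1].)

Omitted value: no value.


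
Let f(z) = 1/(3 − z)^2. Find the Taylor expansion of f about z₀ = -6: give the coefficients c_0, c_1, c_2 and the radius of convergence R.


Let w = z − z₀, so z = z₀ + w.
Then 3 − z = 3 − (z₀ + w) = (3 − z₀) − w = 9 − w.
f(z) = 1/(9 − w)^2 = (1/(9)^2) · (1 − w/(9))^{−2}.
By the binomial series (1−u)^{−2} = Σ_{n≥0} C(n+1, 1) u^n for |u|<1, with u = w/(9):
  c_n = C(n+1, 1) / (9)^(n+2).
  c_0 = 1/(9)^2 = 1/81.
  c_1 = 2/(9)^3 = 2/729.
  c_2 = 3/(9)^4 = 1/2187.
The series is valid for |w/d| < 1, i.e. |z − z₀| < |d|.
Radius of convergence: R = |3 − z₀| = |9| = 9 (distance from z₀ to the singularity z = 3).

c_0 = 1/81, c_1 = 2/729, c_2 = 1/2187; R = 9.


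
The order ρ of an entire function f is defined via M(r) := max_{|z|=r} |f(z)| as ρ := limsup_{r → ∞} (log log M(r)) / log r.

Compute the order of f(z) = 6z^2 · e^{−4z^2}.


M(r) = max_{|z|=r} |6|·|z|^2·|e^{−4z^2}| = 6·r^2 · e^{4r^2} (the factors attain their maxima compatibly on |z|=r). Then log M(r) = log 6 + 2·log r + 4r^2, dominated by the last term, so log log M(r) ~ 2·log r. The polynomial factor 6z^2 contributes only a log r term and does not affect the order. ρ = 2.
Therefore ρ = 2.

Order ρ = 2.


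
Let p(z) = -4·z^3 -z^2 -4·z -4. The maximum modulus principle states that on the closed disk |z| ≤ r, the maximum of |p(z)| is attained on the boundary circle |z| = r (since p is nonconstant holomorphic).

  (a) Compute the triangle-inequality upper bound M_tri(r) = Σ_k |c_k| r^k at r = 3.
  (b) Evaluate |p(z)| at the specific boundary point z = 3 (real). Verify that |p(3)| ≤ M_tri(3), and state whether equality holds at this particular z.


Coefficients: c_0 = -4, c_1 = -4, c_2 = -1, c_3 = -4. Radius r = 3.
Part (a). Triangle bound: M_tri(r) = Σ_k |c_k| r^k
  = |-4|·3^0 + |-4|·3^1 + |-1|·3^2 + |-4|·3^3
  = 4 + 12 + 9 + 108 = 133.
This bounds M(r) := max_{|z|=r} |p(z)| from above; equality holds iff all terms c_k z^k can be made to align in phase at a single z on |z|=r.
Part (b). At z = 3 (real, on the circle |z| = r):
  p(3) = (-4)·3^0 + (-4)·3^1 + (-1)·3^2 + (-4)·3^3 = -133.
  |p(3)| = 133.
Since all nonzero coefficients share the same sign, |p(3)| = 133 = M_tri(3); the triangle bound is attained at z = 3, so in fact M(r) = 133.

M_tri(3) = 133; |p(3)| = 133; equality at z=3: yes.


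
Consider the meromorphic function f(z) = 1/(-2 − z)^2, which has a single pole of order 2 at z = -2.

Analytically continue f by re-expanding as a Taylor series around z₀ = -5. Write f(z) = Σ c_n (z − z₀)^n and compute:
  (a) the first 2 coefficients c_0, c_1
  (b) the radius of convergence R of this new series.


Let w = z − z₀, so z = z₀ + w.
Then -2 − z = -2 − (z₀ + w) = (-2 − z₀) − w = 3 − w.
f(z) = 1/(3 − w)^2 = (1/(3)^2) · (1 − w/(3))^{−2}.
By the binomial series (1−u)^{−2} = Σ_{n≥0} C(n+1, 1) u^n for |u|<1, with u = w/(3):
  c_n = C(n+1, 1) / (3)^(n+2).
  c_0 = 1/(3)^2 = 1/9.
  c_1 = 2/(3)^3 = 2/27.
The series is valid for |w/d| < 1, i.e. |z − z₀| < |d|.
Radius of convergence: R = |-2 − z₀| = |3| = 3 (distance from z₀ to the singularity z = -2).

c_0 = 1/9, c_1 = 2/27; R = 3.


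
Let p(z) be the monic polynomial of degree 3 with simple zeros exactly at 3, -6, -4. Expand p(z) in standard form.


The polynomial is p(z) = ∏_{α ∈ S} (z − α), where S = {3, -6, -4}.
Expanding the product yields: p(z) = z^3 + 7·z^2 -6·z -72.
The resulting polynomial has degree 3 and real coefficients as required.

p(z) = z^3 + 7·z^2 -6·z -72.


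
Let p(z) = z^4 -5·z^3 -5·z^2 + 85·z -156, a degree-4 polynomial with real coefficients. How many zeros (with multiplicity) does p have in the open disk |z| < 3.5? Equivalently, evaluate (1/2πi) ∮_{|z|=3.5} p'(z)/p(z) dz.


The zeros of p are: (3 + 2i), (3 - 2i), 3, -4.
Their magnitudes are: 3.606, 3.606, 3, 4.
Zeros with |z| < R = 3.5: 3.
Count = 1.
By the argument principle, (1/2πi) ∮_{|z|=R} p'(z)/p(z) dz equals exactly this count.

Number of zeros inside |z| < 3.5: 1.


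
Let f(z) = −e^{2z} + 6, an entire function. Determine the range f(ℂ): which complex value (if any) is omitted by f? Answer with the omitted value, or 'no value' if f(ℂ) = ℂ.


Little Picard bounds the complement of f(ℂ) to at most one point.
e^{2z} is never zero on ℂ, so -1·e^{2z} takes every value in ℂ ∖ {0}. Adding 6 shifts the range to ℂ ∖ {6}. Thus f omits exactly the value 6.

Omitted value: 6.


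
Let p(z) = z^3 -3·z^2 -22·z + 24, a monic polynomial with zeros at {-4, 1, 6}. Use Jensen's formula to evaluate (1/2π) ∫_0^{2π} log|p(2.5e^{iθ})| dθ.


Zeros: -4, 1, 6; r = 2.5.
Inside |z| < r: 1. Outside (|z| ≥ r): -4, 6.
p(0) = 24, so log|p(0)| = log(24) = 3.1781.
Apply Jensen: I(r) = log|p(0)| + Σ_k log(r/|z_k|), summed over zeros inside |z| < r.
  log(r/|z_k|) for z_k = 1: log(2.5/1) = 0.9163
  Outside zeros (-4, 6) contribute nothing to the Jensen sum.
Sum over inside zeros: 0.9163.
I(r) = log|p(0)| + (inside sum) = 3.1781 + 0.9163 = 4.0943.
Note: since some zeros are outside |z| ≤ r, the simplified n·log(r) form does NOT apply — only the inside zeros contribute.

I(r) ≈ 4.0943.


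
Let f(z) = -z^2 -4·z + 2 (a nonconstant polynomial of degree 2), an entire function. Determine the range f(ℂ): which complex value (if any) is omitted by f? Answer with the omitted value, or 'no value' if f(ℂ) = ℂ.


Little Picard bounds the complement of f(ℂ) to at most one point.
For every w ∈ ℂ, the equation p(z) − w = 0 is a nonconstant polynomial in z and hence has at least one root by the fundamental theorem of algebra. So p is surjective onto ℂ, omitting no value.

Omitted value: no value.


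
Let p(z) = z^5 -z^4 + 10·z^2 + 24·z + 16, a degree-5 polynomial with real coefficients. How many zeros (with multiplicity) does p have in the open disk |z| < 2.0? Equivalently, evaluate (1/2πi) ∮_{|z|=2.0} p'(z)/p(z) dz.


The zeros of p are: (2 + 2i), (2 - 2i), -1, (-1 + 1i), (-1 - 1i).
Their magnitudes are: 2.828, 2.828, 1, 1.414, 1.414.
Zeros with |z| < R = 2.0: -1, (-1 + 1i), (-1 - 1i).
Count = 3.
By the argument principle, (1/2πi) ∮_{|z|=R} p'(z)/p(z) dz equals exactly this count.

Number of zeros inside |z| < 2.0: 3.


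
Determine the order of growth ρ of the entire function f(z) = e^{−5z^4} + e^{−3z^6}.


Each summand is entire of order 4 and 6 respectively (as in the single-exponential case). The order of a sum is at most the max of the orders, so ρ ≤ 6. For the lower bound: on |z|=r choose arg z so that -3z^6 is real positive; then |e^{-3z^6}| = e^{3r^6} while |e^{-5z^4}| ≤ e^{5r^4} = o(e^{3r^6}). So |f| ≥ e^{3r^6}(1 − o(1)) and ρ ≥ 6. Hence ρ = max(4, 6) = 6.
Therefore ρ = 6.

Order ρ = 6.


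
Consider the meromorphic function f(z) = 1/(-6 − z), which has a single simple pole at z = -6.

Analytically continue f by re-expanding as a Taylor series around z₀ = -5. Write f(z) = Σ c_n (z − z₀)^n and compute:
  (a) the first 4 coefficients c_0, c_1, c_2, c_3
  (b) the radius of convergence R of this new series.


Let w = z − z₀, so z = z₀ + w.
Then -6 − z = -6 − (z₀ + w) = (-6 − z₀) − w = -1 − w.
f(z) = 1/(-1 − w) = (1/(-1)) · 1/(1 − w/(-1)) = Σ_{n≥0} w^n / (-1)^(n+1).
So c_n = 1/(-1)^(n+1):
  c_0 = 1/(-1)^1 = -1.
  c_1 = 1/(-1)^2 = 1.
  c_2 = 1/(-1)^3 = -1.
  c_3 = 1/(-1)^4 = 1.
The series is valid for |w/d| < 1, i.e. |z − z₀| < |d|.
Radius of convergence: R = |-6 − z₀| = |-1| = 1 (distance from z₀ to the singularity z = -6).

c_0 = -1, c_1 = 1, c_2 = -1, c_3 = 1; R = 1.


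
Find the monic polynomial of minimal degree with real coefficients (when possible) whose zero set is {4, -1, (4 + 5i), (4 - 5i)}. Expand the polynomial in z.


The polynomial is p(z) = ∏_{α ∈ S} (z − α), where S = {4, -1, (4 + 5i), (4 - 5i)}.
Expanding the product yields: p(z) = z^4 -11·z^3 + 61·z^2 -91·z -164.
Note conjugate pairs combine to real quadratics: (z − (4+5i))(z − (4−5i)) = z² − 8z + 41.
The resulting polynomial has degree 4 and real coefficients as required.

p(z) = z^4 -11·z^3 + 61·z^2 -91·z -164.


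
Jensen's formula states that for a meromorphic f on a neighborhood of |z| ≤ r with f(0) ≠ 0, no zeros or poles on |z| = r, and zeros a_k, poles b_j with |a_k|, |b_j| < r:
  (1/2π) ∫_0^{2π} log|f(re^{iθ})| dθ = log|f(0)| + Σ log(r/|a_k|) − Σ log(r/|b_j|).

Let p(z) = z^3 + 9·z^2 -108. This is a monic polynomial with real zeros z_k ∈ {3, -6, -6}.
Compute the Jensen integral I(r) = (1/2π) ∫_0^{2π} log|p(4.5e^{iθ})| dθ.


Zeros: -6, -6, 3; r = 4.5.
Inside |z| < r: 3. Outside (|z| ≥ r): -6, -6.
p(0) = -108, so log|p(0)| = log(108) = 4.6821.
Apply Jensen: I(r) = log|p(0)| + Σ_k log(r/|z_k|), summed over zeros inside |z| < r.
  log(r/|z_k|) for z_k = 3: log(4.5/3) = 0.4055
  Outside zeros (-6, -6) contribute nothing to the Jensen sum.
Sum over inside zeros: 0.4055.
I(r) = log|p(0)| + (inside sum) = 4.6821 + 0.4055 = 5.0876.
Note: since some zeros are outside |z| ≤ r, the simplified n·log(r) form does NOT apply — only the inside zeros contribute.

I(r) ≈ 5.0876.


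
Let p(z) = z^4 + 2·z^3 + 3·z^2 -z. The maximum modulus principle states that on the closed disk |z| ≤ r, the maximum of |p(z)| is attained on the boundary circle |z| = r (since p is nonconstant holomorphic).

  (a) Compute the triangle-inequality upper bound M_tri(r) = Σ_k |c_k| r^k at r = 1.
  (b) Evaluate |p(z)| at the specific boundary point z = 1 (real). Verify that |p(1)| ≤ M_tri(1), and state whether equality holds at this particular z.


Coefficients: c_0 = 0, c_1 = -1, c_2 = 3, c_3 = 2, c_4 = 1. Radius r = 1.
Part (a). Triangle bound: M_tri(r) = Σ_k |c_k| r^k
  = |0|·1^0 + |-1|·1^1 + |3|·1^2 + |2|·1^3 + |1|·1^4
  = 0 + 1 + 3 + 2 + 1 = 7.
This bounds M(r) := max_{|z|=r} |p(z)| from above; equality holds iff all terms c_k z^k can be made to align in phase at a single z on |z|=r.
Part (b). At z = 1 (real, on the circle |z| = r):
  p(1) = (0)·1^0 + (-1)·1^1 + (3)·1^2 + (2)·1^3 + (1)·1^4 = 5.
  |p(1)| = 5.
Check: |p(1)| = 5 ≤ 7 = M_tri(1). ✓ Equality does not hold at z = 1 (the coefficients have mixed signs, so the terms do not all align in phase there).

M_tri(1) = 7; |p(1)| = 5; equality at z=1: no.


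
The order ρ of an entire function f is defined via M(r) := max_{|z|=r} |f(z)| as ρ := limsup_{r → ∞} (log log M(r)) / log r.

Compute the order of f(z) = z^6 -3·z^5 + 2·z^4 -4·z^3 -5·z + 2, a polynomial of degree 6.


|f(z)| ≤ Σ|c_k|·r^k = O(r^6) as r → ∞. Polynomial growth is O(e^{r^ε}) for every ε > 0 (since r^6/e^{r^ε} → 0), so ρ ≤ ε for all ε > 0, i.e. ρ = 0. Every nonconstant polynomial has order 0.
Therefore ρ = 0.

Order ρ = 0.


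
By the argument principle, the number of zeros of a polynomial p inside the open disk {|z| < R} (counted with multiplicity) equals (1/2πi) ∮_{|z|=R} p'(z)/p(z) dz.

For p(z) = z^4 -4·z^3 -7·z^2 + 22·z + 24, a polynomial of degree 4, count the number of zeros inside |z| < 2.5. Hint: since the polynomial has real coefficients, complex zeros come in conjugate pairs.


The zeros of p are: -2, -1, 3, 4.
Their magnitudes are: 2, 1, 3, 4.
Zeros with |z| < R = 2.5: -2, -1.
Count = 2.
By the argument principle, (1/2πi) ∮_{|z|=R} p'(z)/p(z) dz equals exactly this count.

Number of zeros inside |z| < 2.5: 2.


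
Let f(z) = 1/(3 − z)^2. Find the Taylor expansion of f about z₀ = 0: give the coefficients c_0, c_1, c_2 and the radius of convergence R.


Let w = z − z₀, so z = z₀ + w.
Then 3 − z = 3 − (z₀ + w) = (3 − z₀) − w = 3 − w.
f(z) = 1/(3 − w)^2 = (1/(3)^2) · (1 − w/(3))^{−2}.
By the binomial series (1−u)^{−2} = Σ_{n≥0} C(n+1, 1) u^n for |u|<1, with u = w/(3):
  c_n = C(n+1, 1) / (3)^(n+2).
  c_0 = 1/(3)^2 = 1/9.
  c_1 = 2/(3)^3 = 2/27.
  c_2 = 3/(3)^4 = 1/27.
The series is valid for |w/d| < 1, i.e. |z − z₀| < |d|.
Radius of convergence: R = |3 − z₀| = |3| = 3 (distance from z₀ to the singularity z = 3).

c_0 = 1/9, c_1 = 2/27, c_2 = 1/27; R = 3.


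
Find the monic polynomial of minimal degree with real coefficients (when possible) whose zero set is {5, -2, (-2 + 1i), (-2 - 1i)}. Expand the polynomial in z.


The polynomial is p(z) = ∏_{α ∈ S} (z − α), where S = {5, -2, (-2 + 1i), (-2 - 1i)}.
Expanding the product yields: p(z) = z^4 + z^3 -17·z^2 -55·z -50.
Note conjugate pairs combine to real quadratics: (z − (-2+1i))(z − (-2−1i)) = z² + 4z + 5.
The resulting polynomial has degree 4 and real coefficients as required.

p(z) = z^4 + z^3 -17·z^2 -55·z -50.


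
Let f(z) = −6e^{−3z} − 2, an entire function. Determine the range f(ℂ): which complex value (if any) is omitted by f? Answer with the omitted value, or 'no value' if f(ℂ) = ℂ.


Little Picard bounds the complement of f(ℂ) to at most one point.
e^{−3z} is never zero on ℂ, so -6·e^{−3z} takes every value in ℂ ∖ {0}. Adding -2 shifts the range to ℂ ∖ {-2}. Thus f omits exactly the value -2.

Omitted value: -2.


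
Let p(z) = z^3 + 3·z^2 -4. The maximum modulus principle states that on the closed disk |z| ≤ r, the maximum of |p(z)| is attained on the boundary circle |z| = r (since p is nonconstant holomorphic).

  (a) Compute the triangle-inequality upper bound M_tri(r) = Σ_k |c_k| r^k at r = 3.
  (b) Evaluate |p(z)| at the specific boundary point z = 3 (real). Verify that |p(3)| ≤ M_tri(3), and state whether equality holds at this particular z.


Coefficients: c_0 = -4, c_1 = 0, c_2 = 3, c_3 = 1. Radius r = 3.
Part (a). Triangle bound: M_tri(r) = Σ_k |c_k| r^k
  = |-4|·3^0 + |0|·3^1 + |3|·3^2 + |1|·3^3
  = 4 + 0 + 27 + 27 = 58.
This bounds M(r) := max_{|z|=r} |p(z)| from above; equality holds iff all terms c_k z^k can be made to align in phase at a single z on |z|=r.
Part (b). At z = 3 (real, on the circle |z| = r):
  p(3) = (-4)·3^0 + (0)·3^1 + (3)·3^2 + (1)·3^3 = 50.
  |p(3)| = 50.
Check: |p(3)| = 50 ≤ 58 = M_tri(3). ✓ Equality does not hold at z = 3 (the coefficients have mixed signs, so the terms do not all align in phase there).

M_tri(3) = 58; |p(3)| = 50; equality at z=3: no.


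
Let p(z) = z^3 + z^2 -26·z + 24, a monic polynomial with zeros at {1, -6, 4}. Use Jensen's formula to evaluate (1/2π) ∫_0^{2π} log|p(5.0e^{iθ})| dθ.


Zeros: -6, 1, 4; r = 5.0.
Inside |z| < r: 1, 4. Outside (|z| ≥ r): -6.
p(0) = 24, so log|p(0)| = log(24) = 3.1781.
Apply Jensen: I(r) = log|p(0)| + Σ_k log(r/|z_k|), summed over zeros inside |z| < r.
  log(r/|z_k|) for z_k = 1: log(5.0/1) = 1.6094
  log(r/|z_k|) for z_k = 4: log(5.0/4) = 0.2231
  Outside zeros (-6) contribute nothing to the Jensen sum.
Sum over inside zeros: 1.8326.
I(r) = log|p(0)| + (inside sum) = 3.1781 + 1.8326 = 5.0106.
Note: since some zeros are outside |z| ≤ r, the simplified n·log(r) form does NOT apply — only the inside zeros contribute.

I(r) ≈ 5.0106.


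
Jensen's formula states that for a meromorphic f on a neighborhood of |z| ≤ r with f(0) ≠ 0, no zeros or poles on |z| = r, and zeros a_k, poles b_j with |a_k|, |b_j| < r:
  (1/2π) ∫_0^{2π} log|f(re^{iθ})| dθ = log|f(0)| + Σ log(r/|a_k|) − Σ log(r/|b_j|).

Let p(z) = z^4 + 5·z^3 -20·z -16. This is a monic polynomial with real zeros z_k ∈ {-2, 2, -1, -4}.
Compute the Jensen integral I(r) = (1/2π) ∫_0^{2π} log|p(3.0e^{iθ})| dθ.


Zeros: -4, -2, -1, 2; r = 3.0.
Inside |z| < r: -2, -1, 2. Outside (|z| ≥ r): -4.
p(0) = -16, so log|p(0)| = log(16) = 2.7726.
Apply Jensen: I(r) = log|p(0)| + Σ_k log(r/|z_k|), summed over zeros inside |z| < r.
  log(r/|z_k|) for z_k = -2: log(3.0/2) = 0.4055
  log(r/|z_k|) for z_k = 2: log(3.0/2) = 0.4055
  log(r/|z_k|) for z_k = -1: log(3.0/1) = 1.0986
  Outside zeros (-4) contribute nothing to the Jensen sum.
Sum over inside zeros: 1.9095.
I(r) = log|p(0)| + (inside sum) = 2.7726 + 1.9095 = 4.6821.
Note: since some zeros are outside |z| ≤ r, the simplified n·log(r) form does NOT apply — only the inside zeros contribute.

I(r) ≈ 4.6821.


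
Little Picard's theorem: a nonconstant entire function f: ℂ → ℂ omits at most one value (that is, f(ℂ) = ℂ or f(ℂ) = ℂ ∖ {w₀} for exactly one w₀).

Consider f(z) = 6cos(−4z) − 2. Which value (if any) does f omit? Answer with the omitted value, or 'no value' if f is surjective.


Little Picard bounds the complement of f(ℂ) to at most one point.
cos is entire and surjective onto ℂ: for every w ∈ ℂ, cos(ζ) = w has a solution ζ ∈ ℂ (e.g., via the complex inverse arccos). With ζ = −4z this gives z = ζ/(-4). Then 6·cos(−4z) takes every value in 6·ℂ = ℂ, and adding -2 is a bijection of ℂ. So f is surjective and omits no value. (Note: only on the real line is cos bounded by [−1, 1].)

Omitted value: no value.
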